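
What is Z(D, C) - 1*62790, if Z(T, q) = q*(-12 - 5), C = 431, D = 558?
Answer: -70117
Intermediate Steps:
Z(T, q) = -17*q (Z(T, q) = q*(-17) = -17*q)
Z(D, C) - 1*62790 = -17*431 - 1*62790 = -7327 - 62790 = -70117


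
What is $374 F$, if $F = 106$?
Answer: $39644$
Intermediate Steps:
$374 F = 374 \cdot 106 = 39644$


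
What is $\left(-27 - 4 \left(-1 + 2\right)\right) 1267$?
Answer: $-39277$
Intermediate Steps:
$\left(-27 - 4 \left(-1 + 2\right)\right) 1267 = \left(-27 - 4 \cdot 1\right) 1267 = \left(-27 - 4\right) 1267 = \left(-31\right) 1267 = -39277$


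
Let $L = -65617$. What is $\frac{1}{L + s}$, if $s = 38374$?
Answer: $- \frac{1}{27243} \approx -3.6707 \cdot 10^{-5}$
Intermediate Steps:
$\frac{1}{L + s} = \frac{1}{-65617 + 38374} = \frac{1}{-27243} = - \frac{1}{27243}$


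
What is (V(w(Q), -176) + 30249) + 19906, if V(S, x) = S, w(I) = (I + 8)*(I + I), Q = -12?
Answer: 50251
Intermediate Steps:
w(I) = 2*I*(8 + I) (w(I) = (8 + I)*(2*I) = 2*I*(8 + I))
(V(w(Q), -176) + 30249) + 19906 = (2*(-12)*(8 - 12) + 30249) + 19906 = (2*(-12)*(-4) + 30249) + 19906 = (96 + 30249) + 19906 = 30345 + 19906 = 50251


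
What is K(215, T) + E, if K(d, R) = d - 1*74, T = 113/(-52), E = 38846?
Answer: 38987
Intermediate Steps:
T = -113/52 (T = 113*(-1/52) = -113/52 ≈ -2.1731)
K(d, R) = -74 + d (K(d, R) = d - 74 = -74 + d)
K(215, T) + E = (-74 + 215) + 38846 = 141 + 38846 = 38987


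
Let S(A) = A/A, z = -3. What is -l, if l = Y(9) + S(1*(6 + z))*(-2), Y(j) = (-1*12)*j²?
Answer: 974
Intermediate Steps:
S(A) = 1
Y(j) = -12*j²
l = -974 (l = -12*9² + 1*(-2) = -12*81 - 2 = -972 - 2 = -974)
-l = -1*(-974) = 974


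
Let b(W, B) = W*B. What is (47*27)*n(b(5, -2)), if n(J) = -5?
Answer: -6345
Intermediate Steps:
b(W, B) = B*W
(47*27)*n(b(5, -2)) = (47*27)*(-5) = 1269*(-5) = -6345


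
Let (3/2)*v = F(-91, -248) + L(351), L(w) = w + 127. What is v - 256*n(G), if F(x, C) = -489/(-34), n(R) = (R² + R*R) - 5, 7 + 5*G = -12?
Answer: -7375907/1275 ≈ -5785.0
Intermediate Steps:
G = -19/5 (G = -7/5 + (⅕)*(-12) = -7/5 - 12/5 = -19/5 ≈ -3.8000)
L(w) = 127 + w
n(R) = -5 + 2*R² (n(R) = (R² + R²) - 5 = 2*R² - 5 = -5 + 2*R²)
F(x, C) = 489/34 (F(x, C) = -489*(-1/34) = 489/34)
v = 16741/51 (v = 2*(489/34 + (127 + 351))/3 = 2*(489/34 + 478)/3 = (⅔)*(16741/34) = 16741/51 ≈ 328.25)
v - 256*n(G) = 16741/51 - 256*(-5 + 2*(-19/5)²) = 16741/51 - 256*(-5 + 2*(361/25)) = 16741/51 - 256*(-5 + 722/25) = 16741/51 - 256*597/25 = 16741/51 - 1*152832/25 = 16741/51 - 152832/25 = -7375907/1275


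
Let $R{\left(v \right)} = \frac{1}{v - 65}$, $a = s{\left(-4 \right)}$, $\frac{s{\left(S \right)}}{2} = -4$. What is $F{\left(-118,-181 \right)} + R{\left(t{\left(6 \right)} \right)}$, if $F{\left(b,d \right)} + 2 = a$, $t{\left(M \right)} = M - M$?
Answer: $- \frac{651}{65} \approx -10.015$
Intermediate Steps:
$t{\left(M \right)} = 0$
$s{\left(S \right)} = -8$ ($s{\left(S \right)} = 2 \left(-4\right) = -8$)
$a = -8$
$R{\left(v \right)} = \frac{1}{-65 + v}$
$F{\left(b,d \right)} = -10$ ($F{\left(b,d \right)} = -2 - 8 = -10$)
$F{\left(-118,-181 \right)} + R{\left(t{\left(6 \right)} \right)} = -10 + \frac{1}{-65 + 0} = -10 + \frac{1}{-65} = -10 - \frac{1}{65} = - \frac{651}{65}$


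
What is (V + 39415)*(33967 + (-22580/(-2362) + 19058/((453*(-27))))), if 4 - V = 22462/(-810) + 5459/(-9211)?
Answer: 72218871220832193664849/53885717419005 ≈ 1.3402e+9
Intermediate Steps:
V = 120581456/3730455 (V = 4 - (22462/(-810) + 5459/(-9211)) = 4 - (22462*(-1/810) + 5459*(-1/9211)) = 4 - (-11231/405 - 5459/9211) = 4 - 1*(-105659636/3730455) = 4 + 105659636/3730455 = 120581456/3730455 ≈ 32.324)
(V + 39415)*(33967 + (-22580/(-2362) + 19058/((453*(-27))))) = (120581456/3730455 + 39415)*(33967 + (-22580/(-2362) + 19058/((453*(-27))))) = 147156465281*(33967 + (-22580*(-1/2362) + 19058/(-12231)))/3730455 = 147156465281*(33967 + (11290/1181 + 19058*(-1/12231)))/3730455 = 147156465281*(33967 + (11290/1181 - 19058/12231))/3730455 = 147156465281*(33967 + 115580492/14444811)/3730455 = (147156465281/3730455)*(490762475729/14444811) = 72218871220832193664849/53885717419005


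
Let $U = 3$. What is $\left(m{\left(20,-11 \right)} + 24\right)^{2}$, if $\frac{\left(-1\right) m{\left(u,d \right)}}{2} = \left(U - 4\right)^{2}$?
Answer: $484$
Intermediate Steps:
$m{\left(u,d \right)} = -2$ ($m{\left(u,d \right)} = - 2 \left(3 - 4\right)^{2} = - 2 \left(-1\right)^{2} = \left(-2\right) 1 = -2$)
$\left(m{\left(20,-11 \right)} + 24\right)^{2} = \left(-2 + 24\right)^{2} = 22^{2} = 484$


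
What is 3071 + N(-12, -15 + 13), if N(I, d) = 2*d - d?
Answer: 3069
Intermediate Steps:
N(I, d) = d
3071 + N(-12, -15 + 13) = 3071 + (-15 + 13) = 3071 - 2 = 3069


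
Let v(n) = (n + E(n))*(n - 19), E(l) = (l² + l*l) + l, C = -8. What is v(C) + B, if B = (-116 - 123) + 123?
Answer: -3140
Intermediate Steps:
E(l) = l + 2*l² (E(l) = (l² + l²) + l = 2*l² + l = l + 2*l²)
B = -116 (B = -239 + 123 = -116)
v(n) = (-19 + n)*(n + n*(1 + 2*n)) (v(n) = (n + n*(1 + 2*n))*(n - 19) = (n + n*(1 + 2*n))*(-19 + n) = (-19 + n)*(n + n*(1 + 2*n)))
v(C) + B = 2*(-8)*(-19 + (-8)² - 18*(-8)) - 116 = 2*(-8)*(-19 + 64 + 144) - 116 = 2*(-8)*189 - 116 = -3024 - 116 = -3140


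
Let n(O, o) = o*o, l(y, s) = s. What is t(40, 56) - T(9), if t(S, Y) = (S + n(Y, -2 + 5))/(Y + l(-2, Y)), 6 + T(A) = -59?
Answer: 1047/16 ≈ 65.438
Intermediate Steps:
T(A) = -65 (T(A) = -6 - 59 = -65)
n(O, o) = o²
t(S, Y) = (9 + S)/(2*Y) (t(S, Y) = (S + (-2 + 5)²)/(Y + Y) = (S + 3²)/((2*Y)) = (S + 9)*(1/(2*Y)) = (9 + S)*(1/(2*Y)) = (9 + S)/(2*Y))
t(40, 56) - T(9) = (½)*(9 + 40)/56 - 1*(-65) = (½)*(1/56)*49 + 65 = 7/16 + 65 = 1047/16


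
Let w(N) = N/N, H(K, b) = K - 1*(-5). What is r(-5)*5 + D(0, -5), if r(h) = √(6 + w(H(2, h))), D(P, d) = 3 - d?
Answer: 8 + 5*√7 ≈ 21.229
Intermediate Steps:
H(K, b) = 5 + K (H(K, b) = K + 5 = 5 + K)
w(N) = 1
r(h) = √7 (r(h) = √(6 + 1) = √7)
r(-5)*5 + D(0, -5) = √7*5 + (3 - 1*(-5)) = 5*√7 + (3 + 5) = 5*√7 + 8 = 8 + 5*√7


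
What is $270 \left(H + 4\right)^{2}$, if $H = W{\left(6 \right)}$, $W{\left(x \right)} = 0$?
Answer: $4320$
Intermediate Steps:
$H = 0$
$270 \left(H + 4\right)^{2} = 270 \left(0 + 4\right)^{2} = 270 \cdot 4^{2} = 270 \cdot 16 = 4320$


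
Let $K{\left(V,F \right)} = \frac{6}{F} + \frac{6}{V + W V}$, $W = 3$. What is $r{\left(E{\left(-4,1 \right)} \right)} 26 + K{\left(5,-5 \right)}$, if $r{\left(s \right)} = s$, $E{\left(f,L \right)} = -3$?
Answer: $- \frac{789}{10} \approx -78.9$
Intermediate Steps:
$K{\left(V,F \right)} = \frac{6}{F} + \frac{3}{2 V}$ ($K{\left(V,F \right)} = \frac{6}{F} + \frac{6}{V + 3 V} = \frac{6}{F} + \frac{6}{4 V} = \frac{6}{F} + 6 \frac{1}{4 V} = \frac{6}{F} + \frac{3}{2 V}$)
$r{\left(E{\left(-4,1 \right)} \right)} 26 + K{\left(5,-5 \right)} = \left(-3\right) 26 + \left(\frac{6}{-5} + \frac{3}{2 \cdot 5}\right) = -78 + \left(6 \left(- \frac{1}{5}\right) + \frac{3}{2} \cdot \frac{1}{5}\right) = -78 + \left(- \frac{6}{5} + \frac{3}{10}\right) = -78 - \frac{9}{10} = - \frac{789}{10}$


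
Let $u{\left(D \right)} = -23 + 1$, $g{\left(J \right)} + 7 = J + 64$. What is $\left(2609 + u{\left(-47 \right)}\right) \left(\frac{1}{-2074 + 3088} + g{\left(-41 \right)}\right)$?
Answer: $\frac{3228775}{78} \approx 41395.0$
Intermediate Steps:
$g{\left(J \right)} = 57 + J$ ($g{\left(J \right)} = -7 + \left(J + 64\right) = -7 + \left(64 + J\right) = 57 + J$)
$u{\left(D \right)} = -22$
$\left(2609 + u{\left(-47 \right)}\right) \left(\frac{1}{-2074 + 3088} + g{\left(-41 \right)}\right) = \left(2609 - 22\right) \left(\frac{1}{-2074 + 3088} + \left(57 - 41\right)\right) = 2587 \left(\frac{1}{1014} + 16\right) = 2587 \cdot \frac{16225}{1014} = \frac{3228775}{78}$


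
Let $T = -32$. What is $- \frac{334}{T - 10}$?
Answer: $\frac{167}{21} \approx 7.9524$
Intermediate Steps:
$- \frac{334}{T - 10} = - \frac{334}{-32 - 10} = - \frac{334}{-42} = \left(-334\right) \left(- \frac{1}{42}\right) = \frac{167}{21}$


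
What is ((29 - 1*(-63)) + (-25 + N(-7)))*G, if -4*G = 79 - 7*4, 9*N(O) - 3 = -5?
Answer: -10217/12 ≈ -851.42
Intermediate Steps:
N(O) = -2/9 (N(O) = ⅓ + (⅑)*(-5) = ⅓ - 5/9 = -2/9)
G = -51/4 (G = -(79 - 7*4)/4 = -(79 - 1*28)/4 = -(79 - 28)/4 = -¼*51 = -51/4 ≈ -12.750)
((29 - 1*(-63)) + (-25 + N(-7)))*G = ((29 - 1*(-63)) + (-25 - 2/9))*(-51/4) = ((29 + 63) - 227/9)*(-51/4) = (92 - 227/9)*(-51/4) = (601/9)*(-51/4) = -10217/12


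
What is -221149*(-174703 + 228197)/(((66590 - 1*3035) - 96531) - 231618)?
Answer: 5915072303/132297 ≈ 44711.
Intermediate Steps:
-221149*(-174703 + 228197)/(((66590 - 1*3035) - 96531) - 231618) = -221149*53494/(((66590 - 3035) - 96531) - 231618) = -221149*53494/((63555 - 96531) - 231618) = -221149*53494/(-32976 - 231618) = -221149/((-264594*1/53494)) = -221149/(-132297/26747) = -221149*(-26747/132297) = 5915072303/132297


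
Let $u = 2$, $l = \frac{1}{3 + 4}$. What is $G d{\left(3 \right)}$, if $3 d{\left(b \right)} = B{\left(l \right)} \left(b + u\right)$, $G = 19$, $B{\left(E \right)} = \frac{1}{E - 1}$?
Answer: $- \frac{665}{18} \approx -36.944$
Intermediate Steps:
$l = \frac{1}{7} \approx 0.14286$
$B{\left(E \right)} = \frac{1}{-1 + E}$
$d{\left(b \right)} = - \frac{7}{9} - \frac{7 b}{18}$ ($d{\left(b \right)} = \frac{\frac{1}{-1 + \frac{1}{7}} \left(b + 2\right)}{3} = \frac{\frac{1}{- \frac{6}{7}} \left(2 + b\right)}{3} = \frac{\left(- \frac{7}{6}\right) \left(2 + b\right)}{3} = \frac{- \frac{7}{3} - \frac{7 b}{6}}{3} = - \frac{7}{9} - \frac{7 b}{18}$)
$G d{\left(3 \right)} = 19 \left(- \frac{7}{9} - \frac{7}{6}\right) = 19 \left(- \frac{35}{18}\right) = - \frac{665}{18}$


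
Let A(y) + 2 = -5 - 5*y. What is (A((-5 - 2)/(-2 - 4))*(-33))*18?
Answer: 7623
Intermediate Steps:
A(y) = -7 - 5*y (A(y) = -2 + (-5 - 5*y) = -7 - 5*y)
(A((-5 - 2)/(-2 - 4))*(-33))*18 = ((-7 - 5*(-5 - 2)/(-2 - 4))*(-33))*18 = ((-7 - (-35)/(-6))*(-33))*18 = ((-7 - (-35)*(-1)/6)*(-33))*18 = ((-7 - 5*7/6)*(-33))*18 = ((-7 - 35/6)*(-33))*18 = -77/6*(-33)*18 = (847/2)*18 = 7623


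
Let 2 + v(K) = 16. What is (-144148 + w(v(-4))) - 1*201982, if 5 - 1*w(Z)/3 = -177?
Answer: -345584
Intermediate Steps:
v(K) = 14 (v(K) = -2 + 16 = 14)
w(Z) = 546 (w(Z) = 15 - 3*(-177) = 15 + 531 = 546)
(-144148 + w(v(-4))) - 1*201982 = (-144148 + 546) - 1*201982 = -143602 - 201982 = -345584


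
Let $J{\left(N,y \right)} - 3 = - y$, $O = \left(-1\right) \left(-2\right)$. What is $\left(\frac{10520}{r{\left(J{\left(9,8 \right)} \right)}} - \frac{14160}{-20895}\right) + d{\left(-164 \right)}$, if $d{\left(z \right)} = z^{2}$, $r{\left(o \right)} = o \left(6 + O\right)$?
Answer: $\frac{37100713}{1393} \approx 26634.0$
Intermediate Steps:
$O = 2$
$J{\left(N,y \right)} = 3 - y$
$r{\left(o \right)} = 8 o$ ($r{\left(o \right)} = o \left(6 + 2\right) = o 8 = 8 o$)
$\left(\frac{10520}{r{\left(J{\left(9,8 \right)} \right)}} - \frac{14160}{-20895}\right) + d{\left(-164 \right)} = \left(\frac{10520}{8 \left(3 - 8\right)} - \frac{14160}{-20895}\right) + \left(-164\right)^{2} = \left(\frac{10520}{8 \left(3 - 8\right)} - - \frac{944}{1393}\right) + 26896 = \left(\frac{10520}{8 \left(-5\right)} + \frac{944}{1393}\right) + 26896 = \left(\frac{10520}{-40} + \frac{944}{1393}\right) + 26896 = \left(10520 \left(- \frac{1}{40}\right) + \frac{944}{1393}\right) + 26896 = \left(-263 + \frac{944}{1393}\right) + 26896 = - \frac{365415}{1393} + 26896 = \frac{37100713}{1393}$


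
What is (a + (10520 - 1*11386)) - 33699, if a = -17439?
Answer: -52004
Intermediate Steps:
(a + (10520 - 1*11386)) - 33699 = (-17439 + (10520 - 1*11386)) - 33699 = (-17439 + (10520 - 11386)) - 33699 = (-17439 - 866) - 33699 = -18305 - 33699 = -52004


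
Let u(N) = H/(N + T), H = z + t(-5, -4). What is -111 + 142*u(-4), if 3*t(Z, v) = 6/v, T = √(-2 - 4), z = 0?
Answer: -1079/11 + 71*I*√6/22 ≈ -98.091 + 7.9052*I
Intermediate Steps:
T = I*√6 (T = √(-6) = I*√6 ≈ 2.4495*I)
t(Z, v) = 2/v (t(Z, v) = (6/v)/3 = 2/v)
H = -½ (H = 0 + 2/(-4) = 0 + 2*(-¼) = 0 - ½ = -½ ≈ -0.50000)
u(N) = -1/(2*(N + I*√6)) (u(N) = -½/(N + I*√6) = -1/(2*(N + I*√6)))
-111 + 142*u(-4) = -111 + 142*(-1/(2*(-4) + 2*I*√6)) = -111 + 142*(-1/(-8 + 2*I*√6)) = -111 - 142/(-8 + 2*I*√6)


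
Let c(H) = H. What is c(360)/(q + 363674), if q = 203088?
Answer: 180/283381 ≈ 0.00063519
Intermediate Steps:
c(360)/(q + 363674) = 360/(203088 + 363674) = 360/566762 = 360*(1/566762) = 180/283381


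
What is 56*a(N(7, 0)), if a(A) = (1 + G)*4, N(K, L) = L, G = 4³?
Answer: 14560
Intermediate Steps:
G = 64
a(A) = 260 (a(A) = (1 + 64)*4 = 65*4 = 260)
56*a(N(7, 0)) = 56*260 = 14560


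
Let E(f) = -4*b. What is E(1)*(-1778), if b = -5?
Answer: -35560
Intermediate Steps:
E(f) = 20 (E(f) = -4*(-5) = 20)
E(1)*(-1778) = 20*(-1778) = -35560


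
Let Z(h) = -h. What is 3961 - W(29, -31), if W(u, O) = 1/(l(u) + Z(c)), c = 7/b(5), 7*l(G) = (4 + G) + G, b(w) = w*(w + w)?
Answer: 12084661/3051 ≈ 3960.9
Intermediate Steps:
b(w) = 2*w² (b(w) = w*(2*w) = 2*w²)
l(G) = 4/7 + 2*G/7 (l(G) = ((4 + G) + G)/7 = (4 + 2*G)/7 = 4/7 + 2*G/7)
c = 7/50 (c = 7/((2*5²)) = 7/((2*25)) = 7/50 ≈ 0.14000)
W(u, O) = 1/(151/350 + 2*u/7) (W(u, O) = 1/((4/7 + 2*u/7) - 1*7/50) = 1/((4/7 + 2*u/7) - 7/50) = 1/(151/350 + 2*u/7))
3961 - W(29, -31) = 3961 - 350/(151 + 100*29) = 3961 - 350/(151 + 2900) = 3961 - 350/3051 = 12084661/3051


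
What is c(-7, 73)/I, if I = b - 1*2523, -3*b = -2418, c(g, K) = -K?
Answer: 73/1717 ≈ 0.042516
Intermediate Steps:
b = 806 (b = -1/3*(-2418) = 806)
I = -1717 (I = 806 - 1*2523 = 806 - 2523 = -1717)
c(-7, 73)/I = -1*73/(-1717) = -73*(-1/1717) = 73/1717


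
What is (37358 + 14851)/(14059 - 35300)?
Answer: -52209/21241 ≈ -2.4579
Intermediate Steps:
(37358 + 14851)/(14059 - 35300) = 52209/(-21241) = 52209*(-1/21241) = -52209/21241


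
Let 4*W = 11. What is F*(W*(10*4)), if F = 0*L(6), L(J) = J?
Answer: 0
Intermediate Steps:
W = 11/4 (W = (¼)*11 = 11/4 ≈ 2.7500)
F = 0 (F = 0*6 = 0)
F*(W*(10*4)) = 0*(11*(10*4)/4) = 0*((11/4)*40) = 0*110 = 0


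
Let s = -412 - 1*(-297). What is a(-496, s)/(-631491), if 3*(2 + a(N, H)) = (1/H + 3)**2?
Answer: -38986/25054405425 ≈ -1.5561e-6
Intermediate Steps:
s = -115 (s = -412 + 297 = -115)
a(N, H) = -2 + (3 + 1/H)**2/3 (a(N, H) = -2 + (1/H + 3)**2/3 = -2 + (3 + 1/H)**2/3)
a(-496, s)/(-631491) = (1 + 2/(-115) + (1/3)/(-115)**2)/(-631491) = (1 + 2*(-1/115) + (1/3)*(1/13225))*(-1/631491) = (1 - 2/115 + 1/39675)*(-1/631491) = (38986/39675)*(-1/631491) = -38986/25054405425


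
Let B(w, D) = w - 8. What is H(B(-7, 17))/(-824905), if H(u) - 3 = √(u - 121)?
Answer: -3/824905 - 2*I*√34/824905 ≈ -3.6368e-6 - 1.4137e-5*I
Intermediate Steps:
B(w, D) = -8 + w
H(u) = 3 + √(-121 + u) (H(u) = 3 + √(u - 121) = 3 + √(-121 + u))
H(B(-7, 17))/(-824905) = (3 + √(-121 + (-8 - 7)))/(-824905) = (3 + √(-121 - 15))*(-1/824905) = (3 + √(-136))*(-1/824905) = (3 + 2*I*√34)*(-1/824905) = -3/824905 - 2*I*√34/824905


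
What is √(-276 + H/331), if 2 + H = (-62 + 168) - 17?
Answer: 3*I*√3356671/331 ≈ 16.605*I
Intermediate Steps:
H = 87 (H = -2 + ((-62 + 168) - 17) = -2 + (106 - 17) = -2 + 89 = 87)
√(-276 + H/331) = √(-276 + 87/331) = √(-91269/331) = 3*I*√3356671/331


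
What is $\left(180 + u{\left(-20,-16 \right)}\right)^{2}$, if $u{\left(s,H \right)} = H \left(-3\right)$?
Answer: $51984$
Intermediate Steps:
$u{\left(s,H \right)} = - 3 H$
$\left(180 + u{\left(-20,-16 \right)}\right)^{2} = \left(180 - -48\right)^{2} = \left(180 + 48\right)^{2} = 228^{2} = 51984$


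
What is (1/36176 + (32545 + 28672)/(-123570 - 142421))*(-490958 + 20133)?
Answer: 1042557308635825/9622490416 ≈ 1.0835e+5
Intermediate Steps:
(1/36176 + (32545 + 28672)/(-123570 - 142421))*(-490958 + 20133) = (1/36176 + 61217/(-265991))*(-470825) = (1/36176 + 61217*(-1/265991))*(-470825) = (1/36176 - 61217/265991)*(-470825) = -2214320201/9622490416*(-470825) = 1042557308635825/9622490416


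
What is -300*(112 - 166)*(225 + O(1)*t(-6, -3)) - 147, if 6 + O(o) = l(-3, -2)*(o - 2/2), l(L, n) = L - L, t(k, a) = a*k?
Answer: 1895253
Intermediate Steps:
l(L, n) = 0
O(o) = -6 (O(o) = -6 + 0*(o - 2/2) = -6 + 0*(o - 2*½) = -6 + 0*(o - 1) = -6 + 0*(-1 + o) = -6 + 0 = -6)
-300*(112 - 166)*(225 + O(1)*t(-6, -3)) - 147 = -300*(112 - 166)*(225 - (-18)*(-6)) - 147 = -(-16200)*(225 - 6*18) - 147 = -(-16200)*(225 - 108) - 147 = -(-16200)*117 - 147 = -300*(-6318) - 147 = 1895400 - 147 = 1895253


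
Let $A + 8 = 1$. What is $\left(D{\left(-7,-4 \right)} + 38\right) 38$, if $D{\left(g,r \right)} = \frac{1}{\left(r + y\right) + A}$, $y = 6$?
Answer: $\frac{7182}{5} \approx 1436.4$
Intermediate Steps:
$A = -7$ ($A = -8 + 1 = -7$)
$D{\left(g,r \right)} = \frac{1}{-1 + r}$ ($D{\left(g,r \right)} = \frac{1}{\left(r + 6\right) - 7} = \frac{1}{\left(6 + r\right) - 7} = \frac{1}{-1 + r}$)
$\left(D{\left(-7,-4 \right)} + 38\right) 38 = \left(\frac{1}{-1 - 4} + 38\right) 38 = \left(\frac{1}{-5} + 38\right) 38 = \left(- \frac{1}{5} + 38\right) 38 = \frac{189}{5} \cdot 38 = \frac{7182}{5}$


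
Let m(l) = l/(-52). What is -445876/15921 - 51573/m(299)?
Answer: 3274119784/366183 ≈ 8941.2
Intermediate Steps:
m(l) = -l/52 (m(l) = l*(-1/52) = -l/52)
-445876/15921 - 51573/m(299) = -445876/15921 - 51573/((-1/52*299)) = -445876*1/15921 - 51573/(-23/4) = -445876/15921 - 51573*(-4/23) = -445876/15921 + 206292/23 = 3274119784/366183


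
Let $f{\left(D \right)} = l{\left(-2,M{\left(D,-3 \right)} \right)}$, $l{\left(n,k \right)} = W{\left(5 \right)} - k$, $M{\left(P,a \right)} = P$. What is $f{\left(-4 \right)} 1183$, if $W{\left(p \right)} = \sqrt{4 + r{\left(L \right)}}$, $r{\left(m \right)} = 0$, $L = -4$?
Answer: $7098$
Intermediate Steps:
$W{\left(p \right)} = 2$ ($W{\left(p \right)} = \sqrt{4 + 0} = \sqrt{4} = 2$)
$l{\left(n,k \right)} = 2 - k$
$f{\left(D \right)} = 2 - D$
$f{\left(-4 \right)} 1183 = \left(2 - -4\right) 1183 = \left(2 + 4\right) 1183 = 6 \cdot 1183 = 7098$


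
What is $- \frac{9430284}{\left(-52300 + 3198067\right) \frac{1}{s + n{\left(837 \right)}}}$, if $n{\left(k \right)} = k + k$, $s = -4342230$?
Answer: $\frac{13644225265968}{1048589} \approx 1.3012 \cdot 10^{7}$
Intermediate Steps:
$n{\left(k \right)} = 2 k$
$- \frac{9430284}{\left(-52300 + 3198067\right) \frac{1}{s + n{\left(837 \right)}}} = - \frac{9430284}{\left(-52300 + 3198067\right) \frac{1}{-4342230 + 2 \cdot 837}} = - \frac{9430284}{3145767 \frac{1}{-4342230 + 1674}} = - \frac{9430284}{3145767 \frac{1}{-4340556}} = - \frac{9430284}{3145767 \left(- \frac{1}{4340556}\right)} = - \frac{9430284}{- \frac{1048589}{1446852}} = \left(-9430284\right) \left(- \frac{1446852}{1048589}\right) = \frac{13644225265968}{1048589}$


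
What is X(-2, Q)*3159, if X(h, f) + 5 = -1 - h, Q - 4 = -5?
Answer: -12636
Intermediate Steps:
Q = -1 (Q = 4 - 5 = -1)
X(h, f) = -6 - h (X(h, f) = -5 + (-1 - h) = -6 - h)
X(-2, Q)*3159 = (-6 - 1*(-2))*3159 = (-6 + 2)*3159 = -4*3159 = -12636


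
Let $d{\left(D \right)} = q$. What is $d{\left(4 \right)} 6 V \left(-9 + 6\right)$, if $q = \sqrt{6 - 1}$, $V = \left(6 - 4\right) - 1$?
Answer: $- 18 \sqrt{5} \approx -40.249$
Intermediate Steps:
$V = 1$ ($V = 2 - 1 = 1$)
$q = \sqrt{5} \approx 2.2361$
$d{\left(D \right)} = \sqrt{5}$
$d{\left(4 \right)} 6 V \left(-9 + 6\right) = \sqrt{5} \cdot 6 \cdot 1 \left(-9 + 6\right) = \sqrt{5} \cdot 6 \left(-3\right) = 6 \sqrt{5} \left(-3\right) = - 18 \sqrt{5}$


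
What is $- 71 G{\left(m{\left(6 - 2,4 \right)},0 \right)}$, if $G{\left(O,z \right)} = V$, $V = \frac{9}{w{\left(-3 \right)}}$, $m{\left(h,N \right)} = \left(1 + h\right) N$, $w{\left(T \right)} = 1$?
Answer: $-639$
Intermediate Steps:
$m{\left(h,N \right)} = N \left(1 + h\right)$
$V = 9$ ($V = \frac{9}{1} = 9 \cdot 1 = 9$)
$G{\left(O,z \right)} = 9$
$- 71 G{\left(m{\left(6 - 2,4 \right)},0 \right)} = \left(-71\right) 9 = -639$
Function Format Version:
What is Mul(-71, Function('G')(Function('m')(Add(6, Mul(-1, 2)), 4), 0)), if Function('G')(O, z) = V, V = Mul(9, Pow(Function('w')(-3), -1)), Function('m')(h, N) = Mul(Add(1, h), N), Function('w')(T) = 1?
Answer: -639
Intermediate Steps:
Function('m')(h, N) = Mul(N, Add(1, h))
V = 9 (V = Mul(9, Pow(1, -1)) = Mul(9, 1) = 9)
Function('G')(O, z) = 9
Mul(-71, Function('G')(Function('m')(Add(6, Mul(-1, 2)), 4), 0)) = Mul(-71, 9) = -639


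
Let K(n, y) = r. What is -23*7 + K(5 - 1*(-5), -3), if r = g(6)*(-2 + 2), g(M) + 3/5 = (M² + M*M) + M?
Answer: -161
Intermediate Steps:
g(M) = -⅗ + M + 2*M² (g(M) = -⅗ + ((M² + M*M) + M) = -⅗ + ((M² + M²) + M) = -⅗ + (2*M² + M) = -⅗ + (M + 2*M²) = -⅗ + M + 2*M²)
r = 0 (r = (-⅗ + 6 + 2*6²)*(-2 + 2) = (-⅗ + 6 + 2*36)*0 = (-⅗ + 6 + 72)*0 = (387/5)*0 = 0)
K(n, y) = 0
-23*7 + K(5 - 1*(-5), -3) = -23*7 + 0 = -161 + 0 = -161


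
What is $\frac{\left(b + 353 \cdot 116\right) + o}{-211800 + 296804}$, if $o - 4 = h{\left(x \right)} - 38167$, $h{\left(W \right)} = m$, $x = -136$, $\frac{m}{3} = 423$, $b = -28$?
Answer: $\frac{2013}{42502} \approx 0.047362$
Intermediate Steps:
$m = 1269$ ($m = 3 \cdot 423 = 1269$)
$h{\left(W \right)} = 1269$
$o = -36894$ ($o = 4 + \left(1269 - 38167\right) = 4 - 36898 = -36894$)
$\frac{\left(b + 353 \cdot 116\right) + o}{-211800 + 296804} = \frac{\left(-28 + 353 \cdot 116\right) - 36894}{-211800 + 296804} = \frac{\left(-28 + 40948\right) - 36894}{85004} = \left(40920 - 36894\right) \frac{1}{85004} = 4026 \cdot \frac{1}{85004} = \frac{2013}{42502}$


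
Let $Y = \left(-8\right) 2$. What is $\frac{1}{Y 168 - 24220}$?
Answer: $- \frac{1}{26908} \approx -3.7164 \cdot 10^{-5}$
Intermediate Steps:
$Y = -16$
$\frac{1}{Y 168 - 24220} = \frac{1}{\left(-16\right) 168 - 24220} = \frac{1}{-2688 - 24220} = \frac{1}{-26908} = - \frac{1}{26908}$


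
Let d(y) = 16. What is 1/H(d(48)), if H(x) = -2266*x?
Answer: -1/36256 ≈ -2.7582e-5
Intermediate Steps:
1/H(d(48)) = 1/(-2266*16) = 1/(-36256) = -1/36256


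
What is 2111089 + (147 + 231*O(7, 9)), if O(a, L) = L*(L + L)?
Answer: 2148658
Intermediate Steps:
O(a, L) = 2*L**2 (O(a, L) = L*(2*L) = 2*L**2)
2111089 + (147 + 231*O(7, 9)) = 2111089 + (147 + 231*(2*9**2)) = 2111089 + (147 + 231*(2*81)) = 2111089 + (147 + 231*162) = 2111089 + (147 + 37422) = 2111089 + 37569 = 2148658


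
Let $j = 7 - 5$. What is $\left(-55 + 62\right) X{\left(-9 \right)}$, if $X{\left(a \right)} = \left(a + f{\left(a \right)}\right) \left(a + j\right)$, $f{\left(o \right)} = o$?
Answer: $882$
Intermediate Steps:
$j = 2$
$X{\left(a \right)} = 2 a \left(2 + a\right)$ ($X{\left(a \right)} = \left(a + a\right) \left(a + 2\right) = 2 a \left(2 + a\right)$)
$\left(-55 + 62\right) X{\left(-9 \right)} = \left(-55 + 62\right) 2 \left(-9\right) \left(2 - 9\right) = 7 \cdot 2 \left(-9\right) \left(-7\right) = 7 \cdot 126 = 882$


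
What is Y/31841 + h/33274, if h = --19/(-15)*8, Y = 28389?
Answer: 7082196979/7946080755 ≈ 0.89128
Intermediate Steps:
h = -152/15 (h = -(-1/15*(-19))*8 = -19*8/15 = -1*152/15 = -152/15 ≈ -10.133)
Y/31841 + h/33274 = 28389/31841 - 152/15/33274 = 28389*(1/31841) - 152/15*1/33274 = 28389/31841 - 76/249555 = 7082196979/7946080755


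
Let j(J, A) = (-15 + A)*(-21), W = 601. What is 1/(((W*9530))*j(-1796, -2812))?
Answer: 1/340026273510 ≈ 2.9409e-12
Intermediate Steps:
j(J, A) = 315 - 21*A
1/(((W*9530))*j(-1796, -2812)) = 1/(((601*9530))*(315 - 21*(-2812))) = 1/(5727530*(315 + 59052)) = (1/5727530)/59367 = (1/5727530)*(1/59367) = 1/340026273510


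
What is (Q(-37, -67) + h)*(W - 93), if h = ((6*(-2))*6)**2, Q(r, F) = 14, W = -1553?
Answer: -8555908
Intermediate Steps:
h = 5184 (h = (-12*6)**2 = (-72)**2 = 5184)
(Q(-37, -67) + h)*(W - 93) = (14 + 5184)*(-1553 - 93) = 5198*(-1646) = -8555908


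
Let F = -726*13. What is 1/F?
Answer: -1/9438 ≈ -0.00010595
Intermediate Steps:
F = -9438
1/F = 1/(-9438) = -1/9438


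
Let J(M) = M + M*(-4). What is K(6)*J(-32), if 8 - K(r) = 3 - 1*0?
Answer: 480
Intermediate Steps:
K(r) = 5 (K(r) = 8 - (3 - 1*0) = 8 - (3 + 0) = 8 - 1*3 = 8 - 3 = 5)
J(M) = -3*M (J(M) = M - 4*M = -3*M)
K(6)*J(-32) = 5*(-3*(-32)) = 5*96 = 480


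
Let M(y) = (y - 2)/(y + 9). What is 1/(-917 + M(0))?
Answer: -9/8255 ≈ -0.0010902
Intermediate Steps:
M(y) = (-2 + y)/(9 + y)
1/(-917 + M(0)) = 1/(-917 + (-2 + 0)/(9 + 0)) = 1/(-917 - 2/9) = 1/(-8255/9) = -9/8255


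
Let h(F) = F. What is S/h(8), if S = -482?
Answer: -241/4 ≈ -60.250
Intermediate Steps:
S/h(8) = -482/8 = (1/8)*(-482) = -241/4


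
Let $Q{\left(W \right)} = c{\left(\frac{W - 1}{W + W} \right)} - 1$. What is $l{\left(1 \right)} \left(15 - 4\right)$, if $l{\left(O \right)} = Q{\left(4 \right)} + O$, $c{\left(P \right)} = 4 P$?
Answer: $\frac{33}{2} \approx 16.5$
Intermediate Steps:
$Q{\left(W \right)} = -1 + \frac{2 \left(-1 + W\right)}{W}$ ($Q{\left(W \right)} = 4 \frac{W - 1}{W + W} - 1 = 4 \frac{-1 + W}{2 W} - 1 = \frac{2 \left(-1 + W\right)}{W} - 1 = -1 + \frac{2 \left(-1 + W\right)}{W}$)
$l{\left(O \right)} = \frac{1}{2} + O$ ($l{\left(O \right)} = \frac{-2 + 4}{4} + O = \frac{1}{4} \cdot 2 + O = \frac{1}{2} + O$)
$l{\left(1 \right)} \left(15 - 4\right) = \left(\frac{1}{2} + 1\right) \left(15 - 4\right) = \frac{3 \left(15 - 4\right)}{2} = \frac{3}{2} \cdot 11 = \frac{33}{2}$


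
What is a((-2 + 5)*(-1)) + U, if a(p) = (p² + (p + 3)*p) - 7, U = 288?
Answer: 290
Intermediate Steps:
a(p) = -7 + p² + p*(3 + p) (a(p) = (p² + (3 + p)*p) - 7 = (p² + p*(3 + p)) - 7 = -7 + p² + p*(3 + p))
a((-2 + 5)*(-1)) + U = (-7 + 2*((-2 + 5)*(-1))² + 3*((-2 + 5)*(-1))) + 288 = (-7 + 2*(3*(-1))² + 3*(3*(-1))) + 288 = (-7 + 2*(-3)² + 3*(-3)) + 288 = (-7 + 2*9 - 9) + 288 = (-7 + 18 - 9) + 288 = 2 + 288 = 290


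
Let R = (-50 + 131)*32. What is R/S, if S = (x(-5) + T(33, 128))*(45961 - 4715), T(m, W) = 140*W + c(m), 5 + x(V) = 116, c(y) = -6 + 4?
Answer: 1296/371812067 ≈ 3.4856e-6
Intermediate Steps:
c(y) = -2
x(V) = 111 (x(V) = -5 + 116 = 111)
T(m, W) = -2 + 140*W (T(m, W) = 140*W - 2 = -2 + 140*W)
R = 2592 (R = 81*32 = 2592)
S = 743624134 (S = (111 + (-2 + 140*128))*(45961 - 4715) = (111 + (-2 + 17920))*41246 = (111 + 17918)*41246 = 18029*41246 = 743624134)
R/S = 2592/743624134 = 2592*(1/743624134) = 1296/371812067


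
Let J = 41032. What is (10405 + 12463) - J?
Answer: -18164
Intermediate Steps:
(10405 + 12463) - J = (10405 + 12463) - 1*41032 = 22868 - 41032 = -18164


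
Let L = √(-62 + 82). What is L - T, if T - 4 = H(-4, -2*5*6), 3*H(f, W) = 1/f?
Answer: -47/12 + 2*√5 ≈ 0.55547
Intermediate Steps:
H(f, W) = 1/(3*f)
L = 2*√5 (L = √20 = 2*√5 ≈ 4.4721)
T = 47/12 (T = 4 + (⅓)/(-4) = 4 + (⅓)*(-¼) = 4 - 1/12 = 47/12 ≈ 3.9167)
L - T = 2*√5 - 1*47/12 = 2*√5 - 47/12 = -47/12 + 2*√5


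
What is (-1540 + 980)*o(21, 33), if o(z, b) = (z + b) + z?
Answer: -42000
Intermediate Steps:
o(z, b) = b + 2*z (o(z, b) = (b + z) + z = b + 2*z)
(-1540 + 980)*o(21, 33) = (-1540 + 980)*(33 + 2*21) = -560*(33 + 42) = -560*75 = -42000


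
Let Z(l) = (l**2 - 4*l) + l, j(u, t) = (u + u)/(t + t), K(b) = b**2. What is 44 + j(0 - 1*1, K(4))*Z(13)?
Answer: 287/8 ≈ 35.875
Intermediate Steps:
j(u, t) = u/t (j(u, t) = (2*u)/((2*t)) = (2*u)*(1/(2*t)) = u/t)
Z(l) = l**2 - 3*l
44 + j(0 - 1*1, K(4))*Z(13) = 44 + ((0 - 1*1)/(4**2))*(13*(-3 + 13)) = 44 + ((0 - 1)/16)*(13*10) = 44 - 1*1/16*130 = 44 - 1/16*130 = 44 - 65/8 = 287/8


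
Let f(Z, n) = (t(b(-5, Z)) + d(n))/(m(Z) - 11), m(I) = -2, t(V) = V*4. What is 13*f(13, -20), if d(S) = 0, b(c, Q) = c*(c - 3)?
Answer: -160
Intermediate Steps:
b(c, Q) = c*(-3 + c)
t(V) = 4*V
f(Z, n) = -160/13 (f(Z, n) = (4*(-5*(-3 - 5)) + 0)/(-2 - 11) = (4*(-5*(-8)) + 0)/(-13) = (4*40 + 0)*(-1/13) = (160 + 0)*(-1/13) = 160*(-1/13) = -160/13)
13*f(13, -20) = 13*(-160/13) = -160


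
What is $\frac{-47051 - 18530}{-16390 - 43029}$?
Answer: $\frac{65581}{59419} \approx 1.1037$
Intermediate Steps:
$\frac{-47051 - 18530}{-16390 - 43029} = - \frac{65581}{-16390 - 43029} = - \frac{65581}{-59419} = \left(-65581\right) \left(- \frac{1}{59419}\right) = \frac{65581}{59419}$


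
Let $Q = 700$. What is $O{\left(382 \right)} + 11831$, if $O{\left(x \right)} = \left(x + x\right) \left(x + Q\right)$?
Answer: $838479$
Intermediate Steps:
$O{\left(x \right)} = 2 x \left(700 + x\right)$ ($O{\left(x \right)} = \left(x + x\right) \left(x + 700\right) = 2 x \left(700 + x\right)$)
$O{\left(382 \right)} + 11831 = 2 \cdot 382 \left(700 + 382\right) + 11831 = 2 \cdot 382 \cdot 1082 + 11831 = 826648 + 11831 = 838479$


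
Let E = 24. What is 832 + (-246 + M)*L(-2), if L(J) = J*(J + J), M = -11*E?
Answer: -3248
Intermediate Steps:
M = -264 (M = -11*24 = -264)
L(J) = 2*J² (L(J) = J*(2*J) = 2*J²)
832 + (-246 + M)*L(-2) = 832 + (-246 - 264)*(2*(-2)²) = 832 - 1020*4 = 832 - 510*8 = 832 - 4080 = -3248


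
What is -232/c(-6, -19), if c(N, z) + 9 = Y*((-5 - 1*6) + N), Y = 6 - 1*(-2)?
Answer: 8/5 ≈ 1.6000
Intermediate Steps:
Y = 8 (Y = 6 + 2 = 8)
c(N, z) = -97 + 8*N (c(N, z) = -9 + 8*((-5 - 1*6) + N) = -9 + 8*((-5 - 6) + N) = -9 + 8*(-11 + N) = -9 + (-88 + 8*N) = -97 + 8*N)
-232/c(-6, -19) = -232/(-97 + 8*(-6)) = -232/(-97 - 48) = -232/(-145) = -232*(-1/145) = 8/5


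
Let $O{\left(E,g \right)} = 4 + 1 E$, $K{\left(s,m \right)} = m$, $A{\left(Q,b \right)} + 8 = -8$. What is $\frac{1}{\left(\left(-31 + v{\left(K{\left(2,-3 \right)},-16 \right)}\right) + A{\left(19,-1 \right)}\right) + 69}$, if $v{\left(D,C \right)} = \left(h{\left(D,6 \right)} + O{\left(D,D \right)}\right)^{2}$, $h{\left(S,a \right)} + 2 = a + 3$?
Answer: $\frac{1}{86} \approx 0.011628$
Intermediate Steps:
$A{\left(Q,b \right)} = -16$ ($A{\left(Q,b \right)} = -8 - 8 = -16$)
$h{\left(S,a \right)} = 1 + a$ ($h{\left(S,a \right)} = -2 + \left(a + 3\right) = -2 + \left(3 + a\right) = 1 + a$)
$O{\left(E,g \right)} = 4 + E$
$v{\left(D,C \right)} = \left(11 + D\right)^{2}$ ($v{\left(D,C \right)} = \left(\left(1 + 6\right) + \left(4 + D\right)\right)^{2} = \left(7 + \left(4 + D\right)\right)^{2} = \left(11 + D\right)^{2}$)
$\frac{1}{\left(\left(-31 + v{\left(K{\left(2,-3 \right)},-16 \right)}\right) + A{\left(19,-1 \right)}\right) + 69} = \frac{1}{\left(\left(-31 + \left(11 - 3\right)^{2}\right) - 16\right) + 69} = \frac{1}{\left(\left(-31 + 8^{2}\right) - 16\right) + 69} = \frac{1}{\left(\left(-31 + 64\right) - 16\right) + 69} = \frac{1}{\left(33 - 16\right) + 69} = \frac{1}{17 + 69} = \frac{1}{86}$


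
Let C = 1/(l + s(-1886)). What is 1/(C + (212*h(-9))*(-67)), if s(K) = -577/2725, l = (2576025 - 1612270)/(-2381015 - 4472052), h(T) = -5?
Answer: 506188618/35948079142085 ≈ 1.4081e-5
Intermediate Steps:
l = -74135/527159 (l = 963755/(-6853067) = 963755*(-1/6853067) = -74135/527159 ≈ -0.14063)
s(K) = -577/2725 (s(K) = -577*1/2725 = -577/2725)
C = -1436508275/506188618 (C = 1/(-74135/527159 - 577/2725) = 1/(-506188618/1436508275) = -1436508275/506188618 ≈ -2.8379)
1/(C + (212*h(-9))*(-67)) = 1/(-1436508275/506188618 + (212*(-5))*(-67)) = 1/(-1436508275/506188618 - 1060*(-67)) = 1/(-1436508275/506188618 + 71020) = 1/(35948079142085/506188618) = 506188618/35948079142085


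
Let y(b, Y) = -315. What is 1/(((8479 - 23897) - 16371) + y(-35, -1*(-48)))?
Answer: -1/32104 ≈ -3.1149e-5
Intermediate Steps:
1/(((8479 - 23897) - 16371) + y(-35, -1*(-48))) = 1/(((8479 - 23897) - 16371) - 315) = 1/((-15418 - 16371) - 315) = 1/(-31789 - 315) = 1/(-32104) = -1/32104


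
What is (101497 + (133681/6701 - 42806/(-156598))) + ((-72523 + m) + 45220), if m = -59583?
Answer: 7676733353111/524681599 ≈ 14631.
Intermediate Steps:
(101497 + (133681/6701 - 42806/(-156598))) + ((-72523 + m) + 45220) = (101497 + (133681/6701 - 42806/(-156598))) + ((-72523 - 59583) + 45220) = (101497 + (133681*(1/6701) - 42806*(-1/156598))) + (-132106 + 45220) = (101497 + (133681/6701 + 21403/78299)) - 86886 = (101497 + 10610510122/524681599) - 86886 = 53264218763825/524681599 - 86886 = 7676733353111/524681599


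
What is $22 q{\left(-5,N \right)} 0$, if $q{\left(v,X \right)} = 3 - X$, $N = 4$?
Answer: $0$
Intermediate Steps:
$22 q{\left(-5,N \right)} 0 = 22 \left(3 - 4\right) 0 = 22 \left(-1\right) 0 = \left(-22\right) 0 = 0$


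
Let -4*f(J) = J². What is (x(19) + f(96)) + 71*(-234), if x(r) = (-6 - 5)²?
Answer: -18797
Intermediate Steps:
x(r) = 121 (x(r) = (-11)² = 121)
f(J) = -J²/4
(x(19) + f(96)) + 71*(-234) = (121 - ¼*96²) + 71*(-234) = (121 - ¼*9216) - 16614 = (121 - 2304) - 16614 = -2183 - 16614 = -18797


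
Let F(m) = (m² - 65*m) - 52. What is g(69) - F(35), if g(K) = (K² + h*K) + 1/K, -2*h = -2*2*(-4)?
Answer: 366460/69 ≈ 5311.0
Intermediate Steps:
F(m) = -52 + m² - 65*m
h = -8 (h = -(-2*2)*(-4)/2 = -(-2)*(-4) = -½*16 = -8)
g(K) = 1/K + K² - 8*K (g(K) = (K² - 8*K) + 1/K = 1/K + K² - 8*K)
g(69) - F(35) = (1 + 69²*(-8 + 69))/69 - (-52 + 35² - 65*35) = (1 + 4761*61)/69 - (-52 + 1225 - 2275) = (1 + 290421)/69 - 1*(-1102) = (1/69)*290422 + 1102 = 290422/69 + 1102 = 366460/69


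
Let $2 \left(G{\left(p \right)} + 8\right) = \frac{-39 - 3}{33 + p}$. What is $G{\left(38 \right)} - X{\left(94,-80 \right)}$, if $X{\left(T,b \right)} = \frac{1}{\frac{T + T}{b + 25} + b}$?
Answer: $- \frac{2698427}{325748} \approx -8.2838$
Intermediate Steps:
$G{\left(p \right)} = -8 - \frac{21}{33 + p}$ ($G{\left(p \right)} = -8 + \frac{\left(-39 - 3\right) \frac{1}{33 + p}}{2} = -8 + \frac{\left(-42\right) \frac{1}{33 + p}}{2} = -8 - \frac{21}{33 + p}$)
$X{\left(T,b \right)} = \frac{1}{b + \frac{2 T}{25 + b}}$ ($X{\left(T,b \right)} = \frac{1}{\frac{2 T}{25 + b} + b} = \frac{1}{b + \frac{2 T}{25 + b}}$)
$G{\left(38 \right)} - X{\left(94,-80 \right)} = \frac{-285 - 304}{33 + 38} - \frac{25 - 80}{\left(-80\right)^{2} + 2 \cdot 94 + 25 \left(-80\right)} = \frac{-285 - 304}{71} - \frac{1}{6400 + 188 - 2000} \left(-55\right) = \frac{1}{71} \left(-589\right) - \frac{1}{4588} \left(-55\right) = - \frac{589}{71} - \frac{1}{4588} \left(-55\right) = - \frac{589}{71} - - \frac{55}{4588} = - \frac{589}{71} + \frac{55}{4588} = - \frac{2698427}{325748}$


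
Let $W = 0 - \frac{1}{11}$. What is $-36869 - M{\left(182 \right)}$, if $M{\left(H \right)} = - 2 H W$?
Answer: $- \frac{405923}{11} \approx -36902.0$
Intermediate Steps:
$W = - \frac{1}{11}$ ($W = 0 - \frac{1}{11} = - \frac{1}{11} \approx -0.090909$)
$M{\left(H \right)} = \frac{2 H}{11}$ ($M{\left(H \right)} = - 2 H \left(- \frac{1}{11}\right) = \frac{2 H}{11}$)
$-36869 - M{\left(182 \right)} = -36869 - \frac{2}{11} \cdot 182 = -36869 - \frac{364}{11} = - \frac{405923}{11}$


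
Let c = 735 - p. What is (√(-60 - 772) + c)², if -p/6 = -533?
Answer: 6065537 - 39408*I*√13 ≈ 6.0655e+6 - 1.4209e+5*I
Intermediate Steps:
p = 3198 (p = -6*(-533) = 3198)
c = -2463 (c = 735 - 1*3198 = 735 - 3198 = -2463)
(√(-60 - 772) + c)² = (√(-60 - 772) - 2463)² = (√(-832) - 2463)² = (8*I*√13 - 2463)² = (-2463 + 8*I*√13)²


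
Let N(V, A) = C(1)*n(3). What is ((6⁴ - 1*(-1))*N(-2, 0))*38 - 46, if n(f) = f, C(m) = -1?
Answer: -147904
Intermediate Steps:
N(V, A) = -3 (N(V, A) = -1*3 = -3)
((6⁴ - 1*(-1))*N(-2, 0))*38 - 46 = ((6⁴ - 1*(-1))*(-3))*38 - 46 = ((1296 + 1)*(-3))*38 - 46 = (1297*(-3))*38 - 46 = -3891*38 - 46 = -147858 - 46 = -147904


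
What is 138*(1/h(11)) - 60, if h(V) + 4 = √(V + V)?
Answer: 32 + 23*√22 ≈ 139.88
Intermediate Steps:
h(V) = -4 + √2*√V (h(V) = -4 + √(V + V) = -4 + √(2*V) = -4 + √2*√V)
138*(1/h(11)) - 60 = 138*(1/(-4 + √2*√11)) - 60 = 138*(1/(-4 + √22)) - 60 = 138/(-4 + √22) - 60 = -60 + 138/(-4 + √22)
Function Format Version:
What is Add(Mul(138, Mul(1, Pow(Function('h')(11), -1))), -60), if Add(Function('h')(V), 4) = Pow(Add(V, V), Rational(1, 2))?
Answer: Add(32, Mul(23, Pow(22, Rational(1, 2)))) ≈ 139.88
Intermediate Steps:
Function('h')(V) = Add(-4, Mul(Pow(2, Rational(1, 2)), Pow(V, Rational(1, 2)))) (Function('h')(V) = Add(-4, Pow(Add(V, V), Rational(1, 2))) = Add(-4, Pow(Mul(2, V), Rational(1, 2))) = Add(-4, Mul(Pow(2, Rational(1, 2)), Pow(V, Rational(1, 2)))))
Add(Mul(138, Mul(1, Pow(Function('h')(11), -1))), -60) = Add(Mul(138, Mul(1, Pow(Add(-4, Mul(Pow(2, Rational(1, 2)), Pow(11, Rational(1, 2)))), -1))), -60) = Add(Mul(138, Mul(1, Pow(Add(-4, Pow(22, Rational(1, 2))), -1))), -60) = Add(Mul(138, Pow(Add(-4, Pow(22, Rational(1, 2))), -1)), -60) = Add(-60, Mul(138, Pow(Add(-4, Pow(22, Rational(1, 2))), -1)))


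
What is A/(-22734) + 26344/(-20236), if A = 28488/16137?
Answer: -402712430630/309322907487 ≈ -1.3019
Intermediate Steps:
A = 9496/5379 (A = 28488*(1/16137) = 9496/5379 ≈ 1.7654)
A/(-22734) + 26344/(-20236) = (9496/5379)/(-22734) + 26344/(-20236) = (9496/5379)*(-1/22734) + 26344*(-1/20236) = -4748/61143093 - 6586/5059 = -402712430630/309322907487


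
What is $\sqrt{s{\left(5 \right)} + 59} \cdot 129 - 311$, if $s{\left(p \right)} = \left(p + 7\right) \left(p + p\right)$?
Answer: $-311 + 129 \sqrt{179} \approx 1414.9$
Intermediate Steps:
$s{\left(p \right)} = 2 p \left(7 + p\right)$ ($s{\left(p \right)} = \left(7 + p\right) 2 p = 2 p \left(7 + p\right)$)
$\sqrt{s{\left(5 \right)} + 59} \cdot 129 - 311 = \sqrt{2 \cdot 5 \left(7 + 5\right) + 59} \cdot 129 - 311 = \sqrt{2 \cdot 5 \cdot 12 + 59} \cdot 129 - 311 = \sqrt{120 + 59} \cdot 129 - 311 = \sqrt{179} \cdot 129 - 311 = 129 \sqrt{179} - 311 = -311 + 129 \sqrt{179}$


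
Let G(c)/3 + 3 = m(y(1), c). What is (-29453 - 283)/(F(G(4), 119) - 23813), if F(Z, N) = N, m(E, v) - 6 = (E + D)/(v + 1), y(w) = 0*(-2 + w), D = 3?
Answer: 4956/3949 ≈ 1.2550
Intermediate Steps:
y(w) = 0
m(E, v) = 6 + (3 + E)/(1 + v) (m(E, v) = 6 + (E + 3)/(v + 1) = 6 + (3 + E)/(1 + v))
G(c) = -9 + 3*(9 + 6*c)/(1 + c) (G(c) = -9 + 3*((9 + 0 + 6*c)/(1 + c)) = -9 + 3*((9 + 6*c)/(1 + c)) = -9 + 3*(9 + 6*c)/(1 + c))
(-29453 - 283)/(F(G(4), 119) - 23813) = (-29453 - 283)/(119 - 23813) = -29736/(-23694) = -29736*(-1/23694) = 4956/3949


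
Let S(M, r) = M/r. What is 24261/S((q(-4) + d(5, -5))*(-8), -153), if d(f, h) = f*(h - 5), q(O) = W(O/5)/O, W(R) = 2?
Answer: -3711933/404 ≈ -9188.0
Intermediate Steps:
q(O) = 2/O
d(f, h) = f*(-5 + h)
24261/S((q(-4) + d(5, -5))*(-8), -153) = 24261/((((2/(-4) + 5*(-5 - 5))*(-8))/(-153))) = 24261/((((2*(-¼) + 5*(-10))*(-8))*(-1/153))) = 24261/((((-½ - 50)*(-8))*(-1/153))) = 24261/((-101/2*(-8)*(-1/153))) = 24261/((404*(-1/153))) = 24261/(-404/153) = 24261*(-153/404) = -3711933/404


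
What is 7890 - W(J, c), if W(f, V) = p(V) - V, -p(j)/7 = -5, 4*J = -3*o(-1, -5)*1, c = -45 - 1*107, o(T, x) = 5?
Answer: 7703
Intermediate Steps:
c = -152 (c = -45 - 107 = -152)
J = -15/4 (J = (-3*5*1)/4 = (-15*1)/4 = (¼)*(-15) = -15/4 ≈ -3.7500)
p(j) = 35 (p(j) = -7*(-5) = 35)
W(f, V) = 35 - V
7890 - W(J, c) = 7890 - (35 - 1*(-152)) = 7890 - (35 + 152) = 7890 - 1*187 = 7890 - 187 = 7703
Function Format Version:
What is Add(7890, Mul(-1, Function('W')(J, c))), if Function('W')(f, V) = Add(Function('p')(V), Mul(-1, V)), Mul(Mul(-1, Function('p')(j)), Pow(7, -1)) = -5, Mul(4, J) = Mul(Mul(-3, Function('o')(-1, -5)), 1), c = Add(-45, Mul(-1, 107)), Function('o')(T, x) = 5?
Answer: 7703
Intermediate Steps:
c = -152 (c = Add(-45, -107) = -152)
J = Rational(-15, 4) (J = Mul(Rational(1, 4), Mul(Mul(-3, 5), 1)) = Mul(Rational(1, 4), Mul(-15, 1)) = Mul(Rational(1, 4), -15) = Rational(-15, 4) ≈ -3.7500)
Function('p')(j) = 35 (Function('p')(j) = Mul(-7, -5) = 35)
Function('W')(f, V) = Add(35, Mul(-1, V))
Add(7890, Mul(-1, Function('W')(J, c))) = Add(7890, Mul(-1, Add(35, Mul(-1, -152)))) = Add(7890, Mul(-1, Add(35, 152))) = Add(7890, Mul(-1, 187)) = Add(7890, -187) = 7703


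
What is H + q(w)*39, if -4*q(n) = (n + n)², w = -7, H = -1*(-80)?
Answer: -1831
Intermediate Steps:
H = 80
q(n) = -n² (q(n) = -(n + n)²/4 = -4*n²/4 = -n²)
H + q(w)*39 = 80 - 1*(-7)²*39 = 80 - 1*49*39 = 80 - 49*39 = 80 - 1911 = -1831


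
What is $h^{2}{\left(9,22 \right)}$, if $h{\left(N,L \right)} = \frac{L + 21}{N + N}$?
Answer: $\frac{1849}{324} \approx 5.7068$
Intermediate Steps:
$h{\left(N,L \right)} = \frac{21 + L}{2 N}$
$h^{2}{\left(9,22 \right)} = \left(\frac{21 + 22}{2 \cdot 9}\right)^{2} = \left(\frac{1}{2} \cdot \frac{1}{9} \cdot 43\right)^{2} = \left(\frac{43}{18}\right)^{2} = \frac{1849}{324}$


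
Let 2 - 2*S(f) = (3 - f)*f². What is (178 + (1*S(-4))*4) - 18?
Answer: -60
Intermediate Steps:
S(f) = 1 - f²*(3 - f)/2 (S(f) = 1 - (3 - f)*f²/2 = 1 - f²*(3 - f)/2)
(178 + (1*S(-4))*4) - 18 = (178 + (1*(1 + (½)*(-4)³ - 3/2*(-4)²))*4) - 18 = (178 + (1*(1 + (½)*(-64) - 3/2*16))*4) - 18 = (178 + (1*(1 - 32 - 24))*4) - 18 = (178 + (1*(-55))*4) - 18 = (178 - 55*4) - 18 = (178 - 220) - 18 = -42 - 18 = -60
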